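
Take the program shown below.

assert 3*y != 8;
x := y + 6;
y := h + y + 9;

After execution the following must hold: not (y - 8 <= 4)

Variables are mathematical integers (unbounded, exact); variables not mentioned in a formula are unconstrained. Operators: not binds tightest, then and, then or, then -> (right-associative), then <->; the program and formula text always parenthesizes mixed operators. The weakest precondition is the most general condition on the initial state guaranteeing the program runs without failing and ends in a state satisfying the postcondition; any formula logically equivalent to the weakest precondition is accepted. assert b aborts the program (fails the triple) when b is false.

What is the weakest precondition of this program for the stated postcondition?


Working backward. After the program, the postcondition not (y - 8 <= 4) must hold; in canonical form it is not (y <= 12).
Before y := h + y + 9: not (h + y <= 3)
Before x := y + 6: not (h + y <= 3)
Before assert 3*y != 8: 3*y != 8 and (not (h + y <= 3))
Answer: WP = 3*y != 8 and (not (h + y <= 3))


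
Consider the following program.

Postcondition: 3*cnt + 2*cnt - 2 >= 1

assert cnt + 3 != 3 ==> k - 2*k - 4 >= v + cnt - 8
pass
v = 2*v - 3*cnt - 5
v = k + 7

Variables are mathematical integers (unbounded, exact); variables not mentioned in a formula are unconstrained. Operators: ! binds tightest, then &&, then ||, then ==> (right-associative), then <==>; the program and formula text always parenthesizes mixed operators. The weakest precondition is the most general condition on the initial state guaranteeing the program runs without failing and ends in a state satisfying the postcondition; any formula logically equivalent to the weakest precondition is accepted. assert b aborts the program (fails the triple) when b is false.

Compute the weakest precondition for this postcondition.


Working backward. After the program, the postcondition 3*cnt + 2*cnt - 2 >= 1 must hold; in canonical form it is 5*cnt >= 3.
Before v := k + 7: 5*cnt >= 3
Before v := 2*v - 3*cnt - 5: 5*cnt >= 3
Before skip: 5*cnt >= 3
Before assert cnt + 3 != 3 ==> k - 2*k - 4 >= v + cnt - 8: (cnt != 0 ==> cnt + k + v <= 4) && 5*cnt >= 3
Answer: WP = (cnt != 0 ==> cnt + k + v <= 4) && 5*cnt >= 3


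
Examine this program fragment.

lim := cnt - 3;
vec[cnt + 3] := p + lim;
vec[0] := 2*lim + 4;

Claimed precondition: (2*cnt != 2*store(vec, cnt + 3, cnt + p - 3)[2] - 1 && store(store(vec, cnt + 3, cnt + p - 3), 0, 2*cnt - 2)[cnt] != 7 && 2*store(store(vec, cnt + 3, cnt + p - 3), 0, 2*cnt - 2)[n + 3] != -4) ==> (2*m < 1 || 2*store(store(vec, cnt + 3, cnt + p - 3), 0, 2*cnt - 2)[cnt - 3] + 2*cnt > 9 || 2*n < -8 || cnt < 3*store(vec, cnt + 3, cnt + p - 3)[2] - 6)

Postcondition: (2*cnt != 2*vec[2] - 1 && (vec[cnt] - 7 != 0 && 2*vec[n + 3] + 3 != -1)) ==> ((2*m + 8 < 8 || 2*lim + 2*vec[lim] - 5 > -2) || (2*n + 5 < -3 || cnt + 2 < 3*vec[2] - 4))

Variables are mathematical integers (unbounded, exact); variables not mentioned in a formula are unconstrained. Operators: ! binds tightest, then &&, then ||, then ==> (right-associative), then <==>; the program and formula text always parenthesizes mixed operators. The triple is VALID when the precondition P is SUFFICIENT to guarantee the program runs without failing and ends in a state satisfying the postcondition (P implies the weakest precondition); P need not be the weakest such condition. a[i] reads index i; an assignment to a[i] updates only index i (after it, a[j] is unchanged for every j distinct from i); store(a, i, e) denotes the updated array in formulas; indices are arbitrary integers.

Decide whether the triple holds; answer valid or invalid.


Working backward. After the program, the postcondition (2*cnt != 2*vec[2] - 1 && (vec[cnt] - 7 != 0 && 2*vec[n + 3] + 3 != -1)) ==> ((2*m + 8 < 8 || 2*lim + 2*vec[lim] - 5 > -2) || (2*n + 5 < -3 || cnt + 2 < 3*vec[2] - 4)) must hold; in canonical form it is (2*cnt != 2*vec[2] - 1 && vec[cnt] != 7 && 2*vec[n + 3] != -4) ==> (2*m < 0 || 2*vec[lim] + 2*lim > 3 || 2*n < -8 || cnt < 3*vec[2] - 6).
Before vec[0] := 2*lim + 4: (2*cnt != 2*vec[2] - 1 && store(vec, 0, 2*lim + 4)[cnt] != 7 && 2*store(vec, 0, 2*lim + 4)[n + 3] != -4) ==> (2*m < 0 || 2*store(vec, 0, 2*lim + 4)[lim] + 2*lim > 3 || 2*n < -8 || cnt < 3*vec[2] - 6)
Before vec[cnt + 3] := p + lim: (2*cnt != 2*store(vec, cnt + 3, lim + p)[2] - 1 && store(store(vec, cnt + 3, lim + p), 0, 2*lim + 4)[cnt] != 7 && 2*store(store(vec, cnt + 3, lim + p), 0, 2*lim + 4)[n + 3] != -4) ==> (2*m < 0 || 2*store(store(vec, cnt + 3, lim + p), 0, 2*lim + 4)[lim] + 2*lim > 3 || 2*n < -8 || cnt < 3*store(vec, cnt + 3, lim + p)[2] - 6)
Before lim := cnt - 3: (2*cnt != 2*store(vec, cnt + 3, cnt + p - 3)[2] - 1 && store(store(vec, cnt + 3, cnt + p - 3), 0, 2*cnt - 2)[cnt] != 7 && 2*store(store(vec, cnt + 3, cnt + p - 3), 0, 2*cnt - 2)[n + 3] != -4) ==> (2*m < 0 || 2*store(store(vec, cnt + 3, cnt + p - 3), 0, 2*cnt - 2)[cnt - 3] + 2*cnt > 9 || 2*n < -8 || cnt < 3*store(vec, cnt + 3, cnt + p - 3)[2] - 6)
The weakest precondition is (2*cnt != 2*store(vec, cnt + 3, cnt + p - 3)[2] - 1 && store(store(vec, cnt + 3, cnt + p - 3), 0, 2*cnt - 2)[cnt] != 7 && 2*store(store(vec, cnt + 3, cnt + p - 3), 0, 2*cnt - 2)[n + 3] != -4) ==> (2*m < 0 || 2*store(store(vec, cnt + 3, cnt + p - 3), 0, 2*cnt - 2)[cnt - 3] + 2*cnt > 9 || 2*n < -8 || cnt < 3*store(vec, cnt + 3, cnt + p - 3)[2] - 6).
Check whether (2*cnt != 2*store(vec, cnt + 3, cnt + p - 3)[2] - 1 && store(store(vec, cnt + 3, cnt + p - 3), 0, 2*cnt - 2)[cnt] != 7 && 2*store(store(vec, cnt + 3, cnt + p - 3), 0, 2*cnt - 2)[n + 3] != -4) ==> (2*m < 1 || 2*store(store(vec, cnt + 3, cnt + p - 3), 0, 2*cnt - 2)[cnt - 3] + 2*cnt > 9 || 2*n < -8 || cnt < 3*store(vec, cnt + 3, cnt + p - 3)[2] - 6) implies it.
Countermodel: at the initial state cnt = 2, m = 0, n = -4, p = 5, vec = {[-1] = 1, [0] = 4, [2] = -30152, [5] = 4, elsewhere 4}, the precondition holds but the weakest precondition fails.
Answer: invalid


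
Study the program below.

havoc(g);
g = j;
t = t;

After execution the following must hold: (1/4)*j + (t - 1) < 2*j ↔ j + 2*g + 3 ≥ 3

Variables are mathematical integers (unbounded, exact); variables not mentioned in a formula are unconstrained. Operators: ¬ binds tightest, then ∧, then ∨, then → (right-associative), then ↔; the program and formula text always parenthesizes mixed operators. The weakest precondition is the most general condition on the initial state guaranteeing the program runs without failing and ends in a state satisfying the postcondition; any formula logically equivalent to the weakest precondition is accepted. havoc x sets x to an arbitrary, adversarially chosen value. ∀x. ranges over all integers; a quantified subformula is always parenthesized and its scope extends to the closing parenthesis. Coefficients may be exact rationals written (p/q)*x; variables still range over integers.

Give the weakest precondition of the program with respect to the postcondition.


Working backward. After the program, the postcondition (1/4)*j + (t - 1) < 2*j ↔ j + 2*g + 3 ≥ 3 must hold; in canonical form it is t < (7/4)*j + 1 ↔ 2*g + j ≥ 0.
Before t := t: t < (7/4)*j + 1 ↔ 2*g + j ≥ 0
Before g := j: t < (7/4)*j + 1 ↔ 3*j ≥ 0
Before havoc g: t < (7/4)*j + 1 ↔ 3*j ≥ 0
Answer: WP = t < (7/4)*j + 1 ↔ 3*j ≥ 0


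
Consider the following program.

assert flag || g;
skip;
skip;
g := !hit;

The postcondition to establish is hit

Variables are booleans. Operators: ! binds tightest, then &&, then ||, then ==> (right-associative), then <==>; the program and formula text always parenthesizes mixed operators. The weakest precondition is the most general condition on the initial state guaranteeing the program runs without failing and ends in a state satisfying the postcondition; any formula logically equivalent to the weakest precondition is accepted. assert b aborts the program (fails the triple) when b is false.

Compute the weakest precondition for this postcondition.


Working backward. After the program, hit must hold.
Before g := !hit: hit
Before skip: hit
Before skip: hit
Before assert flag || g: (flag || g) && hit
Answer: WP = (flag || g) && hit


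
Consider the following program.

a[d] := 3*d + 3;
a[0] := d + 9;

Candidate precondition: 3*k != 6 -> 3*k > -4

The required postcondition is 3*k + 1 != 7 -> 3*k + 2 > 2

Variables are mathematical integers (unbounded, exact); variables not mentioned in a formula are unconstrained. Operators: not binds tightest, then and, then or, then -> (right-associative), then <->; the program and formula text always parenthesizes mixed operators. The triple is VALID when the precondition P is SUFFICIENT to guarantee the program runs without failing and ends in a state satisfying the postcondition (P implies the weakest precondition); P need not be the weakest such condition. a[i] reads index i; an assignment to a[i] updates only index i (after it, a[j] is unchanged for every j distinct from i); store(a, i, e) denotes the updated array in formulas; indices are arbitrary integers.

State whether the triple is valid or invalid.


Working backward. After the program, the postcondition 3*k + 1 != 7 -> 3*k + 2 > 2 must hold; in canonical form it is 3*k != 6 -> 3*k > 0.
Before a[0] := d + 9: 3*k != 6 -> 3*k > 0
Before a[d] := 3*d + 3: 3*k != 6 -> 3*k > 0
The weakest precondition is 3*k != 6 -> 3*k > 0.
Check whether 3*k != 6 -> 3*k > -4 implies it.
Countermodel: at the initial state k = -1, the precondition holds but the weakest precondition fails.
Answer: invalid


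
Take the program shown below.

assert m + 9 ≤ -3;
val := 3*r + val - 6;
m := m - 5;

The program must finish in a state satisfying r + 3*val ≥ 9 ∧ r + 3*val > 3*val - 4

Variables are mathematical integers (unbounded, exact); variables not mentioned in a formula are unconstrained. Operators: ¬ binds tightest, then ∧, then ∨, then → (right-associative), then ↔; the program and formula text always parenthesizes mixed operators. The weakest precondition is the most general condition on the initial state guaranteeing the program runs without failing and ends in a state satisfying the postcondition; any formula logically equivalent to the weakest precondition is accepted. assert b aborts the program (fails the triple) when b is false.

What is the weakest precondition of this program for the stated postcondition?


Working backward. After the program, the postcondition r + 3*val ≥ 9 ∧ r + 3*val > 3*val - 4 must hold; in canonical form it is r + 3*val ≥ 9 ∧ r > -4.
Before m := m - 5: r + 3*val ≥ 9 ∧ r > -4
Before val := 3*r + val - 6: 10*r + 3*val ≥ 27 ∧ r > -4
Before assert m + 9 ≤ -3: m ≤ -12 ∧ 10*r + 3*val ≥ 27 ∧ r > -4
Answer: WP = m ≤ -12 ∧ 10*r + 3*val ≥ 27 ∧ r > -4


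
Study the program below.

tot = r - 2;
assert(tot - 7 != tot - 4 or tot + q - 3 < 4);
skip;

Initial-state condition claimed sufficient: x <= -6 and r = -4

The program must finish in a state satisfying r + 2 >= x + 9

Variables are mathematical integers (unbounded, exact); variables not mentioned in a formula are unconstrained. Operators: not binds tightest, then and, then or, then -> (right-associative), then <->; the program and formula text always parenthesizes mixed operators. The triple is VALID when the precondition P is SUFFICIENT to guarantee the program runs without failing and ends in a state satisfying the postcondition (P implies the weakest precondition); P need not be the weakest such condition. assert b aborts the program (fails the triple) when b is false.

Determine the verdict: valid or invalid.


Working backward. After the program, the postcondition r + 2 >= x + 9 must hold; in canonical form it is r >= x + 7.
Before skip: r >= x + 7
Before assert tot - 7 != tot - 4 or tot + q - 3 < 4: r >= x + 7
Before tot := r - 2: r >= x + 7
The weakest precondition is r >= x + 7.
Check whether x <= -6 and r = -4 implies it.
Countermodel: at the initial state r = -4, x = -10, the precondition holds but the weakest precondition fails.
Answer: invalid


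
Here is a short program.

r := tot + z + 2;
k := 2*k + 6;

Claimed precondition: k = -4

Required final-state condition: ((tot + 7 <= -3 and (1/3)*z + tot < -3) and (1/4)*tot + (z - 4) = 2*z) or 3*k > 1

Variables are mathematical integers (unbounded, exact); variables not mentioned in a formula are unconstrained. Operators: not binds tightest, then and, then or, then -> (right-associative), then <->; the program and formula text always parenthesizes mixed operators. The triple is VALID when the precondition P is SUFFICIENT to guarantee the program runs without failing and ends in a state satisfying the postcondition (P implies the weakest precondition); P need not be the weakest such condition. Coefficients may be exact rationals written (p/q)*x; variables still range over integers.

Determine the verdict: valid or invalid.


Working backward. After the program, the postcondition ((tot + 7 <= -3 and (1/3)*z + tot < -3) and (1/4)*tot + (z - 4) = 2*z) or 3*k > 1 must hold; in canonical form it is (tot <= -10 and tot + (1/3)*z < -3 and (1/4)*tot = z + 4) or 3*k > 1.
Before k := 2*k + 6: (tot <= -10 and tot + (1/3)*z < -3 and (1/4)*tot = z + 4) or 6*k > -17
Before r := tot + z + 2: (tot <= -10 and tot + (1/3)*z < -3 and (1/4)*tot = z + 4) or 6*k > -17
The weakest precondition is (tot <= -10 and tot + (1/3)*z < -3 and (1/4)*tot = z + 4) or 6*k > -17.
Check whether k = -4 implies it.
Countermodel: at the initial state k = -4, tot = -5, z = -5, the precondition holds but the weakest precondition fails.
Answer: invalid


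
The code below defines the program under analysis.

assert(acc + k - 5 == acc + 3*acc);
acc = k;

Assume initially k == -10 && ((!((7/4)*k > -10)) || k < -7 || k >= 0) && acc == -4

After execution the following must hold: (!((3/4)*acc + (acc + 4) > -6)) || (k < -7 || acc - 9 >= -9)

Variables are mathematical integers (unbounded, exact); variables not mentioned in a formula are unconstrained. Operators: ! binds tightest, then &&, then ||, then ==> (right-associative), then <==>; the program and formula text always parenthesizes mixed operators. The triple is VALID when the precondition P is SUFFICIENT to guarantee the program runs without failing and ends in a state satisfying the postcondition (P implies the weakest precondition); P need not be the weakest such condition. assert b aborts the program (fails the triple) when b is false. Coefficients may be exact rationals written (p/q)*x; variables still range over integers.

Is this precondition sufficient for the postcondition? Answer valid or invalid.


Working backward. After the program, the postcondition (!((3/4)*acc + (acc + 4) > -6)) || (k < -7 || acc - 9 >= -9) must hold; in canonical form it is (!((7/4)*acc > -10)) || k < -7 || acc >= 0.
Before acc := k: (!((7/4)*k > -10)) || k < -7 || k >= 0
Before assert acc + k - 5 == acc + 3*acc: k == 3*acc + 5 && ((!((7/4)*k > -10)) || k < -7 || k >= 0)
The weakest precondition is k == 3*acc + 5 && ((!((7/4)*k > -10)) || k < -7 || k >= 0).
Check whether k == -10 && ((!((7/4)*k > -10)) || k < -7 || k >= 0) && acc == -4 implies it.
Countermodel: at the initial state acc = -4, k = -10, the precondition holds but the weakest precondition fails.
Answer: invalid


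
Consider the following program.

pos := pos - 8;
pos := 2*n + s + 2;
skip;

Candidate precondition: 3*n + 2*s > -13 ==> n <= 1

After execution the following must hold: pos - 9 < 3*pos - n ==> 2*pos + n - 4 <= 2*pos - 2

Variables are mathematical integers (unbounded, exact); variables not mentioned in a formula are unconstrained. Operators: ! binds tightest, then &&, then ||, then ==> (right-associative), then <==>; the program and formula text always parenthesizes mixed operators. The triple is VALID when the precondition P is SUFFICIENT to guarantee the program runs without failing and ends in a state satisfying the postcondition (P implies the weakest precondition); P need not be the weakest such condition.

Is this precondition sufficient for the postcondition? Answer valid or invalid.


Working backward. After the program, the postcondition pos - 9 < 3*pos - n ==> 2*pos + n - 4 <= 2*pos - 2 must hold; in canonical form it is n < 2*pos + 9 ==> n <= 2.
Before skip: n < 2*pos + 9 ==> n <= 2
Before pos := 2*n + s + 2: 3*n + 2*s > -13 ==> n <= 2
Before pos := pos - 8: 3*n + 2*s > -13 ==> n <= 2
The weakest precondition is 3*n + 2*s > -13 ==> n <= 2.
Check whether 3*n + 2*s > -13 ==> n <= 1 implies it.
Every state satisfying the precondition satisfies the weakest precondition: the implication holds.
Answer: valid


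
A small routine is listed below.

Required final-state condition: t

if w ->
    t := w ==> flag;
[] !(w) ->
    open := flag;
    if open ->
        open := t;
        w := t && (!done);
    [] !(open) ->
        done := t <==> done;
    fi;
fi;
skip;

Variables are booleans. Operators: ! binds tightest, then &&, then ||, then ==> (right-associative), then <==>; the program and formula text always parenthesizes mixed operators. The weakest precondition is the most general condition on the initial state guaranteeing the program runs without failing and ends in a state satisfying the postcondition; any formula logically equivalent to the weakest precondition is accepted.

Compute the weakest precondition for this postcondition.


Working backward. After the program, t must hold.
Before skip: t
Then branch requires w ==> flag; else branch requires (flag ==> t) && ((!flag) ==> t).
Before the if: (w ==> (w ==> flag)) && ((!w) ==> ((flag ==> t) && ((!flag) ==> t)))
Answer: WP = (w ==> (w ==> flag)) && ((!w) ==> ((flag ==> t) && ((!flag) ==> t)))


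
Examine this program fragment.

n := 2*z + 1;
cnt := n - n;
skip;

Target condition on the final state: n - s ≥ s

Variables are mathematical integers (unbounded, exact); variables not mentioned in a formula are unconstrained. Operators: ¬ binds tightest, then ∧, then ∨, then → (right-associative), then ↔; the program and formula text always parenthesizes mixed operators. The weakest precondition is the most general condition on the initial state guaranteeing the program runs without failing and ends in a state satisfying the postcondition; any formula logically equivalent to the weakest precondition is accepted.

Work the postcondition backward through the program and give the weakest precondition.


Working backward. After the program, the postcondition n - s ≥ s must hold; in canonical form it is n ≥ 2*s.
Before skip: n ≥ 2*s
Before cnt := n - n: n ≥ 2*s
Before n := 2*z + 1: 2*z ≥ 2*s - 1
Answer: WP = 2*z ≥ 2*s - 1


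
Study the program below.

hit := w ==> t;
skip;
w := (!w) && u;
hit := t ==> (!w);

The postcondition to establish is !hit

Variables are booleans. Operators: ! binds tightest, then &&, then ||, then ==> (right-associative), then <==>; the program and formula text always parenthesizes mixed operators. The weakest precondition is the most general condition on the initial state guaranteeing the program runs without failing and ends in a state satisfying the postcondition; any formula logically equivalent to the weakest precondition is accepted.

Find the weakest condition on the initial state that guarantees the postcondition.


Working backward. After the program, !hit must hold.
Before hit := t ==> (!w): !(t ==> (!w))
Before w := (!w) && u: !(t ==> (!((!w) && u)))
Before skip: !(t ==> (!((!w) && u)))
Before hit := w ==> t: !(t ==> (!((!w) && u)))
Answer: WP = !(t ==> (!((!w) && u)))


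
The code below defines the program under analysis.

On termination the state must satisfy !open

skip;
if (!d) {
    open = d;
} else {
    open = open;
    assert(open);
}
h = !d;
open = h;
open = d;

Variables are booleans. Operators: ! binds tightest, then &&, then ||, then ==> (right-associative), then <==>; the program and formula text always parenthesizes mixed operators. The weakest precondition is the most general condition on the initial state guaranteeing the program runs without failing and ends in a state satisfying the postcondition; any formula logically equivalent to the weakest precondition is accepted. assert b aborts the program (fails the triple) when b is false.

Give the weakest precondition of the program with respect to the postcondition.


Working backward. After the program, !open must hold.
Before open := d: !d
Before open := h: !d
Before h := !d: !d
Then branch requires !d; else branch requires open && (!d).
Before the if: d ==> (open && (!d))
Before skip: d ==> (open && (!d))
Answer: WP = d ==> (open && (!d))


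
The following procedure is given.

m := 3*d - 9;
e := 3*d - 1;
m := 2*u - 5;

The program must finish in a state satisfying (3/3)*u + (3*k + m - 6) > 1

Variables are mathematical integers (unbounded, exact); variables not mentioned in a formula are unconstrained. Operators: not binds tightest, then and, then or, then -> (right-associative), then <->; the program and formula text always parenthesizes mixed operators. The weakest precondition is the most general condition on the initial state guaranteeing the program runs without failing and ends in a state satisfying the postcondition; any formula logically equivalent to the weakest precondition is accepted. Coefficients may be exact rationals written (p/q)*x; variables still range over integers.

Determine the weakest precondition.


Working backward. After the program, the postcondition (3/3)*u + (3*k + m - 6) > 1 must hold; in canonical form it is 3*k + m + u > 7.
Before m := 2*u - 5: 3*k + 3*u > 12
Before e := 3*d - 1: 3*k + 3*u > 12
Before m := 3*d - 9: 3*k + 3*u > 12
Answer: WP = 3*k + 3*u > 12


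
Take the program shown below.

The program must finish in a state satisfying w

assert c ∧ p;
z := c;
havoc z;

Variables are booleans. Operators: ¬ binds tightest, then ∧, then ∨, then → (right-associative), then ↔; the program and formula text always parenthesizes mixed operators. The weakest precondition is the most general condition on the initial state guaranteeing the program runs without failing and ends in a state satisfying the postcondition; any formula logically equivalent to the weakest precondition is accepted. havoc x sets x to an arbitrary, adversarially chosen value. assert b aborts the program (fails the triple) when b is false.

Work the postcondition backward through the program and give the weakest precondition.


Working backward. After the program, w must hold.
Before havoc z: w
Before z := c: w
Before assert c ∧ p: c ∧ p ∧ w
Answer: WP = c ∧ p ∧ w


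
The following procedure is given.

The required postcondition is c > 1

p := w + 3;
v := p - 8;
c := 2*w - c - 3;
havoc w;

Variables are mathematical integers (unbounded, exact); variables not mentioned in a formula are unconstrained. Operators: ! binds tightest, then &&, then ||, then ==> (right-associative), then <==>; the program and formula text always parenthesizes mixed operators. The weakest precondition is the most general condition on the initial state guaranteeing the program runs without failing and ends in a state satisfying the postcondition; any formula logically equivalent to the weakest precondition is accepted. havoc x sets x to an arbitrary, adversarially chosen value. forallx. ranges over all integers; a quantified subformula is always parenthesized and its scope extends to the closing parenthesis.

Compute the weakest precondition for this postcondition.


Working backward. After the program, c > 1 must hold.
Before havoc w: c > 1
Before c := 2*w - c - 3: 2*w > c + 4
Before v := p - 8: 2*w > c + 4
Before p := w + 3: 2*w > c + 4
Answer: WP = 2*w > c + 4


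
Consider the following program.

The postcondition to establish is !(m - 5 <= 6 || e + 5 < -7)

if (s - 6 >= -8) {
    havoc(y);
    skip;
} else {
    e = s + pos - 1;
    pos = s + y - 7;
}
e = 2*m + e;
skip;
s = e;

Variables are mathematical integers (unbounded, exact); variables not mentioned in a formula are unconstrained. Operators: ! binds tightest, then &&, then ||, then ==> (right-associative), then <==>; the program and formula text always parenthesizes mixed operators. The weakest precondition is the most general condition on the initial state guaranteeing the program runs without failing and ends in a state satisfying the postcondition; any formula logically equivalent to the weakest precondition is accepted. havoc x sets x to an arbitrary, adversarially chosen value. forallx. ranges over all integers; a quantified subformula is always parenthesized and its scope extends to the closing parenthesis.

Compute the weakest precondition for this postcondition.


Working backward. After the program, the postcondition !(m - 5 <= 6 || e + 5 < -7) must hold; in canonical form it is !(m <= 11 || e < -12).
Before s := e: !(m <= 11 || e < -12)
Before skip: !(m <= 11 || e < -12)
Before e := 2*m + e: !(m <= 11 || e + 2*m < -12)
Then branch requires !(m <= 11 || e + 2*m < -12); else branch requires !(m <= 11 || 2*m + pos + s < -11).
Before the if: (s >= -2 ==> (!(m <= 11 || e + 2*m < -12))) && ((!(s >= -2)) ==> (!(m <= 11 || 2*m + pos + s < -11)))
Answer: WP = (s >= -2 ==> (!(m <= 11 || e + 2*m < -12))) && ((!(s >= -2)) ==> (!(m <= 11 || 2*m + pos + s < -11)))


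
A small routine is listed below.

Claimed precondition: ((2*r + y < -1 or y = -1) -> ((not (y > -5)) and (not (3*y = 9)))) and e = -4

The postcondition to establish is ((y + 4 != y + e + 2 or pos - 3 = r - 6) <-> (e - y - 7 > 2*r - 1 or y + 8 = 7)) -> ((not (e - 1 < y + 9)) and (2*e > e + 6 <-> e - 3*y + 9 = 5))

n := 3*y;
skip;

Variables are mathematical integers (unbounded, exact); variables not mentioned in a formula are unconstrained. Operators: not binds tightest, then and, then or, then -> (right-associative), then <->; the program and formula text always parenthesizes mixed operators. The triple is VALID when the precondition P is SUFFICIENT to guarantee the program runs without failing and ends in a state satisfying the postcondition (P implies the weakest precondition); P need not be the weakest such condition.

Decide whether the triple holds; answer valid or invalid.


Working backward. After the program, the postcondition ((y + 4 != y + e + 2 or pos - 3 = r - 6) <-> (e - y - 7 > 2*r - 1 or y + 8 = 7)) -> ((not (e - 1 < y + 9)) and (2*e > e + 6 <-> e - 3*y + 9 = 5)) must hold; in canonical form it is ((e != 2 or pos = r - 3) <-> (e > 2*r + y + 6 or y = -1)) -> ((not (e < y + 10)) and (e > 6 <-> e = 3*y - 4)).
Before skip: ((e != 2 or pos = r - 3) <-> (e > 2*r + y + 6 or y = -1)) -> ((not (e < y + 10)) and (e > 6 <-> e = 3*y - 4))
Before n := 3*y: ((e != 2 or pos = r - 3) <-> (e > 2*r + y + 6 or y = -1)) -> ((not (e < y + 10)) and (e > 6 <-> e = 3*y - 4))
The weakest precondition is ((e != 2 or pos = r - 3) <-> (e > 2*r + y + 6 or y = -1)) -> ((not (e < y + 10)) and (e > 6 <-> e = 3*y - 4)).
Check whether ((2*r + y < -1 or y = -1) -> ((not (y > -5)) and (not (3*y = 9)))) and e = -4 implies it.
Countermodel: at the initial state e = -4, pos = 0, r = -3, y = -5, the precondition holds but the weakest precondition fails.
Answer: invalid


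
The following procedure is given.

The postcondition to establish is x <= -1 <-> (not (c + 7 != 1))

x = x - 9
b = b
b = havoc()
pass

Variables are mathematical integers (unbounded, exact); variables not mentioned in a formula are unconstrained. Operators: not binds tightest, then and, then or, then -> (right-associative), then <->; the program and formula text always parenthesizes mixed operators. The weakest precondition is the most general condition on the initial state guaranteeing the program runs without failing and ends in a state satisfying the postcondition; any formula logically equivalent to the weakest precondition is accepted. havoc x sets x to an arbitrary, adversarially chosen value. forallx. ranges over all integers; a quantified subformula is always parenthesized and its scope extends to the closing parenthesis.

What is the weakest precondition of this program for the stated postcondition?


Working backward. After the program, the postcondition x <= -1 <-> (not (c + 7 != 1)) must hold; in canonical form it is x <= -1 <-> (not (c != -6)).
Before skip: x <= -1 <-> (not (c != -6))
Before havoc b: x <= -1 <-> (not (c != -6))
Before b := b: x <= -1 <-> (not (c != -6))
Before x := x - 9: x <= 8 <-> (not (c != -6))
Answer: WP = x <= 8 <-> (not (c != -6))


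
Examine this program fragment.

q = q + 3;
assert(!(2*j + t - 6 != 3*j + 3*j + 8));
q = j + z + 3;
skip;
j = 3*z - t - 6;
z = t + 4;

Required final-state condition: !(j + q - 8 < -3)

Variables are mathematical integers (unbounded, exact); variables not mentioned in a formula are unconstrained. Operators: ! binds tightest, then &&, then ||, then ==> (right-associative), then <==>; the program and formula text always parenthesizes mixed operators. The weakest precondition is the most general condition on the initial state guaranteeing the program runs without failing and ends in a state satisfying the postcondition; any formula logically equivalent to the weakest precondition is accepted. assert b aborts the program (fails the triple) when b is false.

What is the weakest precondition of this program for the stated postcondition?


Working backward. After the program, the postcondition !(j + q - 8 < -3) must hold; in canonical form it is !(j + q < 5).
Before z := t + 4: !(j + q < 5)
Before j := 3*z - t - 6: !(q + 3*z < t + 11)
Before skip: !(q + 3*z < t + 11)
Before q := j + z + 3: !(j + 4*z < t + 8)
Before assert !(2*j + t - 6 != 3*j + 3*j + 8): (!(t != 4*j + 14)) && (!(j + 4*z < t + 8))
Before q := q + 3: (!(t != 4*j + 14)) && (!(j + 4*z < t + 8))
Answer: WP = (!(t != 4*j + 14)) && (!(j + 4*z < t + 8))


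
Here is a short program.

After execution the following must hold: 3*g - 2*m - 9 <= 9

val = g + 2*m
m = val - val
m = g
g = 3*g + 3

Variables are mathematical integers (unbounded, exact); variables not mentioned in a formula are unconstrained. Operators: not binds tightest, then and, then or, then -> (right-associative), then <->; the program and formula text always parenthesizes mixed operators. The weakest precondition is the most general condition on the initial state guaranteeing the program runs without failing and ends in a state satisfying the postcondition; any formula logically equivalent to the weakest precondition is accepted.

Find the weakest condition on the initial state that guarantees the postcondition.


Working backward. After the program, the postcondition 3*g - 2*m - 9 <= 9 must hold; in canonical form it is 3*g <= 2*m + 18.
Before g := 3*g + 3: 9*g <= 2*m + 9
Before m := g: 7*g <= 9
Before m := val - val: 7*g <= 9
Before val := g + 2*m: 7*g <= 9
Answer: WP = 7*g <= 9


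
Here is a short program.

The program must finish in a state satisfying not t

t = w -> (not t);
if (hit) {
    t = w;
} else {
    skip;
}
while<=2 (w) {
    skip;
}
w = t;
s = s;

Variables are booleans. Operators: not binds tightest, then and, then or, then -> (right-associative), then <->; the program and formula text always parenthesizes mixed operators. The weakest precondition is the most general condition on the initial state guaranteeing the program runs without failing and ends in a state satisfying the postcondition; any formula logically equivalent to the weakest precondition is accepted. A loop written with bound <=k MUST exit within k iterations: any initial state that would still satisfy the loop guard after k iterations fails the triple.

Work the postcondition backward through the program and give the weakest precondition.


Working backward. After the program, not t must hold.
Before s := s: not t
Before w := t: not t
Before the loop (bound <=2), unroll the exhaustion recursion (WP_0 = exit-now case; WP_j = one more guarded iteration, up to j = 2):
  WP_0: (not w) and (not t)
  WP_1: (w -> ((not w) and (not t))) and ((not w) -> (not t))
  WP_2: (w -> ((w -> ((not w) and (not t))) and ((not w) -> (not t)))) and ((not w) -> (not t))
So before the loop: (w -> ((w -> ((not w) and (not t))) and ((not w) -> (not t)))) and ((not w) -> (not t))
Then branch requires w -> (w -> (not w)); else branch requires (w -> ((w -> ((not w) and (not t))) and ((not w) -> (not t)))) and ((not w) -> (not t)).
Before the if: (hit -> (w -> (w -> (not w)))) and ((not hit) -> ((w -> ((w -> ((not w) and (not t))) and ((not w) -> (not t)))) and ((not w) -> (not t))))
Before t := w -> (not t): (hit -> (w -> (w -> (not w)))) and ((not hit) -> ((w -> ((w -> ((not w) and (not (w -> (not t))))) and ((not w) -> (not (w -> (not t)))))) and ((not w) -> (not (w -> (not t))))))
Answer: WP = (hit -> (w -> (w -> (not w)))) and ((not hit) -> ((w -> ((w -> ((not w) and (not (w -> (not t))))) and ((not w) -> (not (w -> (not t)))))) and ((not w) -> (not (w -> (not t))))))


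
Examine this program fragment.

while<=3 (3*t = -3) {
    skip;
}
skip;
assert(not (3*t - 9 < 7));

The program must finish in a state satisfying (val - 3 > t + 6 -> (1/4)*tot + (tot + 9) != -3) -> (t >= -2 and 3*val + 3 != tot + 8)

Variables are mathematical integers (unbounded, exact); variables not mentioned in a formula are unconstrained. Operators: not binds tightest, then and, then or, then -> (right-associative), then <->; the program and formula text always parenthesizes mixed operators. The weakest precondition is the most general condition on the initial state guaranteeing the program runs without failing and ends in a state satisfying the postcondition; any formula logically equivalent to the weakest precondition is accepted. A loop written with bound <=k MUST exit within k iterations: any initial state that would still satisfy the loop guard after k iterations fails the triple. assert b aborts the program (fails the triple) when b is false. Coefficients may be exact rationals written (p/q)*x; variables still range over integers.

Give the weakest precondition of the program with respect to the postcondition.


Working backward. After the program, the postcondition (val - 3 > t + 6 -> (1/4)*tot + (tot + 9) != -3) -> (t >= -2 and 3*val + 3 != tot + 8) must hold; in canonical form it is (val > t + 9 -> (5/4)*tot != -12) -> (t >= -2 and 3*val != tot + 5).
Before assert not (3*t - 9 < 7): (not (3*t < 16)) and ((val > t + 9 -> (5/4)*tot != -12) -> (t >= -2 and 3*val != tot + 5))
Before skip: (not (3*t < 16)) and ((val > t + 9 -> (5/4)*tot != -12) -> (t >= -2 and 3*val != tot + 5))
Before the loop (bound <=3), unroll the exhaustion recursion (WP_0 = exit-now case; WP_j = one more guarded iteration, up to j = 3):
  WP_0: (not (3*t = -3)) and (not (3*t < 16)) and ((val > t + 9 -> (5/4)*tot != -12) -> (t >= -2 and 3*val != tot + 5))
  WP_1: (3*t = -3 -> ((not (3*t = -3)) and (not (3*t < 16)) and ((val > t + 9 -> (5/4)*tot != -12) -> (t >= -2 and 3*val != tot + 5)))) and ((not (3*t = -3)) -> ((not (3*t < 16)) and ((val > t + 9 -> (5/4)*tot != -12) -> (t >= -2 and 3*val != tot + 5))))
  WP_2: (3*t = -3 -> ((3*t = -3 -> ((not (3*t = -3)) and (not (3*t < 16)) and ((val > t + 9 -> (5/4)*tot != -12) -> (t >= -2 and 3*val != tot + 5)))) and ((not (3*t = -3)) -> ((not (3*t < 16)) and ((val > t + 9 -> (5/4)*tot != -12) -> (t >= -2 and 3*val != tot + 5)))))) and ((not (3*t = -3)) -> ((not (3*t < 16)) and ((val > t + 9 -> (5/4)*tot != -12) -> (t >= -2 and 3*val != tot + 5))))
  WP_3: (3*t = -3 -> ((3*t = -3 -> ((3*t = -3 -> ((not (3*t = -3)) and (not (3*t < 16)) and ((val > t + 9 -> (5/4)*tot != -12) -> (t >= -2 and 3*val != tot + 5)))) and ((not (3*t = -3)) -> ((not (3*t < 16)) and ((val > t + 9 -> (5/4)*tot != -12) -> (t >= -2 and 3*val != tot + 5)))))) and ((not (3*t = -3)) -> ((not (3*t < 16)) and ((val > t + 9 -> (5/4)*tot != -12) -> (t >= -2 and 3*val != tot + 5)))))) and ((not (3*t = -3)) -> ((not (3*t < 16)) and ((val > t + 9 -> (5/4)*tot != -12) -> (t >= -2 and 3*val != tot + 5))))
So before the loop: (3*t = -3 -> ((3*t = -3 -> ((3*t = -3 -> ((not (3*t = -3)) and (not (3*t < 16)) and ((val > t + 9 -> (5/4)*tot != -12) -> (t >= -2 and 3*val != tot + 5)))) and ((not (3*t = -3)) -> ((not (3*t < 16)) and ((val > t + 9 -> (5/4)*tot != -12) -> (t >= -2 and 3*val != tot + 5)))))) and ((not (3*t = -3)) -> ((not (3*t < 16)) and ((val > t + 9 -> (5/4)*tot != -12) -> (t >= -2 and 3*val != tot + 5)))))) and ((not (3*t = -3)) -> ((not (3*t < 16)) and ((val > t + 9 -> (5/4)*tot != -12) -> (t >= -2 and 3*val != tot + 5))))
Answer: WP = (3*t = -3 -> ((3*t = -3 -> ((3*t = -3 -> ((not (3*t = -3)) and (not (3*t < 16)) and ((val > t + 9 -> (5/4)*tot != -12) -> (t >= -2 and 3*val != tot + 5)))) and ((not (3*t = -3)) -> ((not (3*t < 16)) and ((val > t + 9 -> (5/4)*tot != -12) -> (t >= -2 and 3*val != tot + 5)))))) and ((not (3*t = -3)) -> ((not (3*t < 16)) and ((val > t + 9 -> (5/4)*tot != -12) -> (t >= -2 and 3*val != tot + 5)))))) and ((not (3*t = -3)) -> ((not (3*t < 16)) and ((val > t + 9 -> (5/4)*tot != -12) -> (t >= -2 and 3*val != tot + 5))))


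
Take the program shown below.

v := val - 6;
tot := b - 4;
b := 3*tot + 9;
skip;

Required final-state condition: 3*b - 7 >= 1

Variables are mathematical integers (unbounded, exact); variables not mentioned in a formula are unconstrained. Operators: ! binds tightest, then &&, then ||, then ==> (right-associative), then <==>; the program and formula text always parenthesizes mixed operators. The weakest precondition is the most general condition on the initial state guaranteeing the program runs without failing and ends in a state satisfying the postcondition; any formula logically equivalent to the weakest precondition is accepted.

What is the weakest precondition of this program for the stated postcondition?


Working backward. After the program, the postcondition 3*b - 7 >= 1 must hold; in canonical form it is 3*b >= 8.
Before skip: 3*b >= 8
Before b := 3*tot + 9: 9*tot >= -19
Before tot := b - 4: 9*b >= 17
Before v := val - 6: 9*b >= 17
Answer: WP = 9*b >= 17


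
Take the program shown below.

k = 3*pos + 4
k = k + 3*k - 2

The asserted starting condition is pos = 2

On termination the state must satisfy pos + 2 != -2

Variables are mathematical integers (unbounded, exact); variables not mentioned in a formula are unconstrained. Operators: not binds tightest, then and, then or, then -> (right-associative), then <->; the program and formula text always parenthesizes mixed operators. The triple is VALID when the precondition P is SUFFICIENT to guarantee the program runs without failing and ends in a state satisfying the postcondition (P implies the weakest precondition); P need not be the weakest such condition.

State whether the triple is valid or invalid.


Working backward. After the program, the postcondition pos + 2 != -2 must hold; in canonical form it is pos != -4.
Before k := k + 3*k - 2: pos != -4
Before k := 3*pos + 4: pos != -4
The weakest precondition is pos != -4.
Check whether pos = 2 implies it.
Every state satisfying the precondition satisfies the weakest precondition: the implication holds.
Answer: valid


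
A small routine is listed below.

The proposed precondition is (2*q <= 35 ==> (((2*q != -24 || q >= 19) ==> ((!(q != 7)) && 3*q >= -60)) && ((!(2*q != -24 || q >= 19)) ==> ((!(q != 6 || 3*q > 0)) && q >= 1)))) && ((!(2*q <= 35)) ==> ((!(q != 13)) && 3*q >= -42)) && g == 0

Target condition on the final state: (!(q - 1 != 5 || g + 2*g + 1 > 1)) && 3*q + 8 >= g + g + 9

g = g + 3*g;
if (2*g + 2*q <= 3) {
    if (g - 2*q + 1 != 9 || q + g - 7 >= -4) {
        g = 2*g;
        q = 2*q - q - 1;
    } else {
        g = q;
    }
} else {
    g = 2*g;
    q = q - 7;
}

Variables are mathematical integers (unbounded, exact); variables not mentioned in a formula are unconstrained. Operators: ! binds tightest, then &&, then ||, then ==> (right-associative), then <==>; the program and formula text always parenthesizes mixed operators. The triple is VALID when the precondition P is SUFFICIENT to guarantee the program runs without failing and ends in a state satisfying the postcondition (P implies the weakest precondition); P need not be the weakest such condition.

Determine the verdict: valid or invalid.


Working backward. After the program, the postcondition (!(q - 1 != 5 || g + 2*g + 1 > 1)) && 3*q + 8 >= g + g + 9 must hold; in canonical form it is (!(q != 6 || 3*g > 0)) && 3*q >= 2*g + 1.
Then branch requires ((g != 2*q + 8 || g + q >= 3) ==> ((!(q != 7 || 6*g > 0)) && 3*q >= 4*g + 4)) && ((!(g != 2*q + 8 || g + q >= 3)) ==> ((!(q != 6 || 3*q > 0)) && q >= 1)); else branch requires (!(q != 13 || 6*g > 0)) && 3*q >= 4*g + 22.
Before the if: (2*g + 2*q <= 3 ==> (((g != 2*q + 8 || g + q >= 3) ==> ((!(q != 7 || 6*g > 0)) && 3*q >= 4*g + 4)) && ((!(g != 2*q + 8 || g + q >= 3)) ==> ((!(q != 6 || 3*q > 0)) && q >= 1)))) && ((!(2*g + 2*q <= 3)) ==> ((!(q != 13 || 6*g > 0)) && 3*q >= 4*g + 22))
Before g := g + 3*g: (8*g + 2*q <= 3 ==> (((4*g != 2*q + 8 || 4*g + q >= 3) ==> ((!(q != 7 || 24*g > 0)) && 3*q >= 16*g + 4)) && ((!(4*g != 2*q + 8 || 4*g + q >= 3)) ==> ((!(q != 6 || 3*q > 0)) && q >= 1)))) && ((!(8*g + 2*q <= 3)) ==> ((!(q != 13 || 24*g > 0)) && 3*q >= 16*g + 22))
The weakest precondition is (8*g + 2*q <= 3 ==> (((4*g != 2*q + 8 || 4*g + q >= 3) ==> ((!(q != 7 || 24*g > 0)) && 3*q >= 16*g + 4)) && ((!(4*g != 2*q + 8 || 4*g + q >= 3)) ==> ((!(q != 6 || 3*q > 0)) && q >= 1)))) && ((!(8*g + 2*q <= 3)) ==> ((!(q != 13 || 24*g > 0)) && 3*q >= 16*g + 22)).
Check whether (2*q <= 35 ==> (((2*q != -24 || q >= 19) ==> ((!(q != 7)) && 3*q >= -60)) && ((!(2*q != -24 || q >= 19)) ==> ((!(q != 6 || 3*q > 0)) && q >= 1)))) && ((!(2*q <= 35)) ==> ((!(q != 13)) && 3*q >= -42)) && g == 0 implies it.
Countermodel: at the initial state g = 0, q = 7, the precondition holds but the weakest precondition fails.
Answer: invalid
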